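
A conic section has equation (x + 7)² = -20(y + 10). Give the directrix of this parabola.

Vertex (-7, -10); 4p = -20 so p = -5. Opens down.
Directrix is the horizontal line y = k − p = -10 − (-5) = -5.

y = -5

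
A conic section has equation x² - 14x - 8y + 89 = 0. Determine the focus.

(7, 7)

Only x is squared. Complete the square in x: (x - 7)² = 8(y - 5).
Vertex (7, 5); 4p = 8 so p = 2. Opens up.
Focus is p units from the vertex along the axis: (h, k + p).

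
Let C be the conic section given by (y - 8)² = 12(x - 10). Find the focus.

(13, 8)

Vertex (10, 8); 4p = 12 so p = 3. Opens right.
Focus is p units from the vertex along the axis: (h + p, k).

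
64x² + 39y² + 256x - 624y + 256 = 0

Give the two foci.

(-2, 3) and (-2, 13)

Group: 64(x² + 4x) + 39(y² - 16y) = -256
Complete the square in x and y: 64(x + 2)² + 39(y - 8)² = -256 + 256 + 2496 = 2496
Divide through by 2496 to get (x + 2)²/39 + (y - 8)²/64 = 1.
Ellipse, center (-2, 8), major axis vertical; a² = 64, b² = 39.
c² = a² - b² = 64 - 39 = 25, so c = 5.
Foci lie on the vertical axis through the center: (h, k ± c).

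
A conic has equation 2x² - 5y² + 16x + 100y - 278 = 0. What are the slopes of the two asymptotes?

√10/5 and -√10/5

Rearranging, 2(x² + 8x) -5(y² - 20y) = 278.
Complete the square: 2(x + 4)² -5(y - 10)² = 278 + 32 - 500 = -190
Divide by -190: (y - 10)²/38 - (x + 4)²/95 = 1
Hyperbola, center (-4, 10), transverse axis vertical; a² = 38, b² = 95.
For a vertical hyperbola the asymptotes have slope ±a/b.
Here that is ±√38/√95 = ±√10/5.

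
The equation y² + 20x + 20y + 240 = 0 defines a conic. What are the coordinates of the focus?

Only y is squared. Complete the square in y: (y + 10)² = -20(x + 7).
Vertex (-7, -10); 4p = -20 so p = -5. Opens left.
Focus is p units from the vertex along the axis: (h + p, k).

(-12, -10)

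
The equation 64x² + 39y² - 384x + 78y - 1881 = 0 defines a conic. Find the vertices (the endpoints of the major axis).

(3, -9) and (3, 7)

Rearranging, 64(x² - 6x) + 39(y² + 2y) = 1881.
Completing the square gives 64(x - 3)² + 39(y + 1)² = 1881 + 576 + 39 = 2496.
Divide through by 2496 to get (x - 3)²/39 + (y + 1)²/64 = 1.
Ellipse, center (3, -1), major axis vertical; a² = 64, b² = 39.
a = 8. Vertices at (h, k ± a).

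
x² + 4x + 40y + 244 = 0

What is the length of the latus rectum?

40

Only x is squared. Complete the square in x: (x + 2)² = -40(y + 6).
Vertex (-2, -6); 4p = -40 so p = -10. Opens down.
Latus rectum length = |4p| = 40.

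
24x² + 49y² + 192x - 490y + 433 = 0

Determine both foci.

Group the x- and y-terms: 24(x² + 8x) + 49(y² - 10y) = -433
Complete the square in x and y: 24(x + 4)² + 49(y - 5)² = -433 + 384 + 1225 = 1176
Dividing both sides by 1176: (x + 4)²/49 + (y - 5)²/24 = 1
Ellipse, center (-4, 5), major axis horizontal; a² = 49, b² = 24.
c² = a² - b² = 49 - 24 = 25, so c = 5.
Foci lie on the horizontal axis through the center: (h ± c, k).

(-9, 5) and (1, 5)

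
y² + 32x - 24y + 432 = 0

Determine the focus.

Only y is squared. Complete the square in y: (y - 12)² = -32(x + 9).
Vertex (-9, 12); 4p = -32 so p = -8. Opens left.
Focus is p units from the vertex along the axis: (h + p, k).

(-17, 12)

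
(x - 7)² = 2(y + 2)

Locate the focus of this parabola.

Vertex (7, -2); 4p = 2 so p = 1/2. Opens up.
Focus is p units from the vertex along the axis: (h, k + p).

(7, -3/2)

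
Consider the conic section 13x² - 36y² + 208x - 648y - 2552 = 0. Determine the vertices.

13(x² + 16x) -36(y² + 18y) = 2552
Complete the square in x and y: 13(x + 8)² -36(y + 9)² = 2552 + 832 - 2916 = 468
Dividing both sides by 468: (x + 8)²/36 - (y + 9)²/13 = 1
Hyperbola, center (-8, -9), transverse axis horizontal; a² = 36, b² = 13.
a = 6. Vertices at (h ± a, k).

(-14, -9) and (-2, -9)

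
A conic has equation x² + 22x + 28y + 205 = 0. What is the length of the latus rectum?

Only x is squared. Complete the square in x: (x + 11)² = -28(y + 3).
Vertex (-11, -3); 4p = -28 so p = -7. Opens down.
Latus rectum length = |4p| = 28.

28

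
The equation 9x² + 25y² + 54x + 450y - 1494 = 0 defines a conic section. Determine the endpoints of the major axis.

Group: 9(x² + 6x) + 25(y² + 18y) = 1494
9(x + 3)² + 25(y + 9)² = 1494 + 81 + 2025 = 3600
Dividing both sides by 3600: (x + 3)²/400 + (y + 9)²/144 = 1
Ellipse, center (-3, -9), major axis horizontal; a² = 400, b² = 144.
a = 20. Vertices at (h ± a, k).

(-23, -9) and (17, -9)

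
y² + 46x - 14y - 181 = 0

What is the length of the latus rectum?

Only y is squared. Complete the square in y: (y - 7)² = -46(x - 5).
Vertex (5, 7); 4p = -46 so p = -23/2. Opens left.
Latus rectum length = |4p| = 46.

46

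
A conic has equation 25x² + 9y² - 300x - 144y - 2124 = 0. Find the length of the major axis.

40

25(x² - 12x) + 9(y² - 16y) = 2124
Completing the square gives 25(x - 6)² + 9(y - 8)² = 2124 + 900 + 576 = 3600.
Divide through by 3600 to get (x - 6)²/144 + (y - 8)²/400 = 1.
Ellipse, center (6, 8), major axis vertical; a² = 400, b² = 144.
a² = 400 so a = 20; the major axis has length 2a = 40.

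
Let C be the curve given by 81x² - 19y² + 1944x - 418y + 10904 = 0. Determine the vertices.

Collect terms: 81(x² + 24x) -19(y² + 22y) = -10904
Completing the square gives 81(x + 12)² -19(y + 11)² = -10904 + 11664 - 2299 = -1539.
Divide by -1539: (y + 11)²/81 - (x + 12)²/19 = 1
Hyperbola, center (-12, -11), transverse axis vertical; a² = 81, b² = 19.
a = 9. Vertices at (h, k ± a).

(-12, -20) and (-12, -2)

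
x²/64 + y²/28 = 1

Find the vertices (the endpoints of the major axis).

(-8, 0) and (8, 0)

Center (0, 0). The larger denominator 64 sits under the x-term, so the major axis is horizontal; a² = 64, b² = 28.
a = 8. Vertices at (h ± a, k).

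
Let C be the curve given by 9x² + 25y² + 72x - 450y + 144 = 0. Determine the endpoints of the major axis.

Rearranging, 9(x² + 8x) + 25(y² - 18y) = -144.
Complete the square in x and y: 9(x + 4)² + 25(y - 9)² = -144 + 144 + 2025 = 2025
Dividing both sides by 2025: (x + 4)²/225 + (y - 9)²/81 = 1
Ellipse, center (-4, 9), major axis horizontal; a² = 225, b² = 81.
a = 15. Vertices at (h ± a, k).

(-19, 9) and (11, 9)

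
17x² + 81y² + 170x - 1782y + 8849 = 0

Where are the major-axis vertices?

Group the x- and y-terms: 17(x² + 10x) + 81(y² - 22y) = -8849
Complete the square: 17(x + 5)² + 81(y - 11)² = -8849 + 425 + 9801 = 1377
Divide through by 1377 to get (x + 5)²/81 + (y - 11)²/17 = 1.
Ellipse, center (-5, 11), major axis horizontal; a² = 81, b² = 17.
a = 9. Vertices at (h ± a, k).

(-14, 11) and (4, 11)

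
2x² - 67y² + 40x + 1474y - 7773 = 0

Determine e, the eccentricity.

Collect terms: 2(x² + 20x) -67(y² - 22y) = 7773
Completing the square gives 2(x + 10)² -67(y - 11)² = 7773 + 200 - 8107 = -134.
Divide through by -134 to get (y - 11)²/2 - (x + 10)²/67 = 1.
Hyperbola, center (-10, 11), transverse axis vertical; a² = 2, b² = 67.
c² = a² + b² = 69, so c = √69.
e = c/a = √69/√2 = √138/2.

e = √138/2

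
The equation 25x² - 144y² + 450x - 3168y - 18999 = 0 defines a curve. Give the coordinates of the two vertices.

(-21, -11) and (3, -11)

25(x² + 18x) -144(y² + 22y) = 18999
Complete the square in x and y: 25(x + 9)² -144(y + 11)² = 18999 + 2025 - 17424 = 3600
Divide by 3600: (x + 9)²/144 - (y + 11)²/25 = 1
Hyperbola, center (-9, -11), transverse axis horizontal; a² = 144, b² = 25.
a = 12. Vertices at (h ± a, k).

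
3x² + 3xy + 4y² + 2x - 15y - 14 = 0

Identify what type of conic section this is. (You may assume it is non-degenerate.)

A = 3, B = 3, C = 4.
Discriminant B² − 4AC = 3² − 4·3·4 = -39.
B² − 4AC < 0 ⇒ ellipse.

ellipse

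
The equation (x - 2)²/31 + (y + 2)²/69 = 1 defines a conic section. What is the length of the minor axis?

2√31

Center (2, -2). The larger denominator 69 sits under the y-term, so the major axis is vertical; a² = 69, b² = 31.
b² = 31 so b = √31; the minor axis has length 2b = 2√31.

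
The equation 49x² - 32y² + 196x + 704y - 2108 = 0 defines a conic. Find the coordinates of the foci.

(-2, 2) and (-2, 20)

Collect terms: 49(x² + 4x) -32(y² - 22y) = 2108
Completing the square gives 49(x + 2)² -32(y - 11)² = 2108 + 196 - 3872 = -1568.
Divide by -1568: (y - 11)²/49 - (x + 2)²/32 = 1
Hyperbola, center (-2, 11), transverse axis vertical; a² = 49, b² = 32.
c² = a² + b² = 49 + 32 = 81, so c = 9.
Foci lie on the vertical axis through the center: (h, k ± c).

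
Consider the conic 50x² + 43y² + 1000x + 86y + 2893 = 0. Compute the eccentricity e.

Collect terms: 50(x² + 20x) + 43(y² + 2y) = -2893
Complete the square: 50(x + 10)² + 43(y + 1)² = -2893 + 5000 + 43 = 2150
Dividing both sides by 2150: (x + 10)²/43 + (y + 1)²/50 = 1
Ellipse, center (-10, -1), major axis vertical; a² = 50, b² = 43.
c² = a² - b² = 7, so c = √7.
e = c/a = √7/5√2 = √14/10.

e = √14/10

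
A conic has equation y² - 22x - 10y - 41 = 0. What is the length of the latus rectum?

Only y is squared. Complete the square in y: (y - 5)² = 22(x + 3).
Vertex (-3, 5); 4p = 22 so p = 11/2. Opens right.
Latus rectum length = |4p| = 22.

22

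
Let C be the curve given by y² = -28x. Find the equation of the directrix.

x = 7

Vertex (0, 0); 4p = -28 so p = -7. Opens left.
Directrix is the vertical line x = h − p = 0 − (-7) = 7.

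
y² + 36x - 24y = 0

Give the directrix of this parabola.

x = 13

Only y is squared. Complete the square in y: (y - 12)² = -36(x - 4).
Vertex (4, 12); 4p = -36 so p = -9. Opens left.
Directrix is the vertical line x = h − p = 4 − (-9) = 13.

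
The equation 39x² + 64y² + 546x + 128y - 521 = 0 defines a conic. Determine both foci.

Rearranging, 39(x² + 14x) + 64(y² + 2y) = 521.
Complete the square in x and y: 39(x + 7)² + 64(y + 1)² = 521 + 1911 + 64 = 2496
Divide by 2496: (x + 7)²/64 + (y + 1)²/39 = 1
Ellipse, center (-7, -1), major axis horizontal; a² = 64, b² = 39.
c² = a² - b² = 64 - 39 = 25, so c = 5.
Foci lie on the horizontal axis through the center: (h ± c, k).

(-12, -1) and (-2, -1)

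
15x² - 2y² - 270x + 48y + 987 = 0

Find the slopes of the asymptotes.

√30/2 and -√30/2

Collect terms: 15(x² - 18x) -2(y² - 24y) = -987
15(x - 9)² -2(y - 12)² = -987 + 1215 - 288 = -60
Dividing both sides by -60: (y - 12)²/30 - (x - 9)²/4 = 1
Hyperbola, center (9, 12), transverse axis vertical; a² = 30, b² = 4.
For a vertical hyperbola the asymptotes have slope ±a/b.
Here that is ±√30/2.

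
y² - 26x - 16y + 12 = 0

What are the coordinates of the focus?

(9/2, 8)

Only y is squared. Complete the square in y: (y - 8)² = 26(x + 2).
Vertex (-2, 8); 4p = 26 so p = 13/2. Opens right.
Focus is p units from the vertex along the axis: (h + p, k).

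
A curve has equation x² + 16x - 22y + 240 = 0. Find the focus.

(-8, 27/2)

Only x is squared. Complete the square in x: (x + 8)² = 22(y - 8).
Vertex (-8, 8); 4p = 22 so p = 11/2. Opens up.
Focus is p units from the vertex along the axis: (h, k + p).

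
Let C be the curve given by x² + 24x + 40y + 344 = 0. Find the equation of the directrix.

y = 5

Only x is squared. Complete the square in x: (x + 12)² = -40(y + 5).
Vertex (-12, -5); 4p = -40 so p = -10. Opens down.
Directrix is the horizontal line y = k − p = -5 − (-10) = 5.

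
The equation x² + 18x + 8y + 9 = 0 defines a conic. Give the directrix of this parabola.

y = 11

Only x is squared. Complete the square in x: (x + 9)² = -8(y - 9).
Vertex (-9, 9); 4p = -8 so p = -2. Opens down.
Directrix is the horizontal line y = k − p = 9 − (-2) = 11.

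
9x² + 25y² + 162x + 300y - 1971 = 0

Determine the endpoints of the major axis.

(-29, -6) and (11, -6)

Group the x- and y-terms: 9(x² + 18x) + 25(y² + 12y) = 1971
9(x + 9)² + 25(y + 6)² = 1971 + 729 + 900 = 3600
Divide through by 3600 to get (x + 9)²/400 + (y + 6)²/144 = 1.
Ellipse, center (-9, -6), major axis horizontal; a² = 400, b² = 144.
a = 20. Vertices at (h ± a, k).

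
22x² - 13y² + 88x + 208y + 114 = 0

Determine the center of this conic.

(-2, 8)

Collect terms: 22(x² + 4x) -13(y² - 16y) = -114
Complete the square in x and y: 22(x + 2)² -13(y - 8)² = -114 + 88 - 832 = -858
Dividing both sides by -858: (y - 8)²/66 - (x + 2)²/39 = 1
Hyperbola with center (-2, 8).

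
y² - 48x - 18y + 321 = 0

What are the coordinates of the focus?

Only y is squared. Complete the square in y: (y - 9)² = 48(x - 5).
Vertex (5, 9); 4p = 48 so p = 12. Opens right.
Focus is p units from the vertex along the axis: (h + p, k).

(17, 9)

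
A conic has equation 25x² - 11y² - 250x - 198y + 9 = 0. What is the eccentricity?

e = 6/5

Group the x- and y-terms: 25(x² - 10x) -11(y² + 18y) = -9
Completing the square gives 25(x - 5)² -11(y + 9)² = -9 + 625 - 891 = -275.
Divide by -275: (y + 9)²/25 - (x - 5)²/11 = 1
Hyperbola, center (5, -9), transverse axis vertical; a² = 25, b² = 11.
c² = a² + b² = 36, so c = 6.
e = c/a = 6/5.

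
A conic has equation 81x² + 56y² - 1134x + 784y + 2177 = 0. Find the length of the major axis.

81(x² - 14x) + 56(y² + 14y) = -2177
81(x - 7)² + 56(y + 7)² = -2177 + 3969 + 2744 = 4536
Divide by 4536: (x - 7)²/56 + (y + 7)²/81 = 1
Ellipse, center (7, -7), major axis vertical; a² = 81, b² = 56.
a² = 81 so a = 9; the major axis has length 2a = 18.

18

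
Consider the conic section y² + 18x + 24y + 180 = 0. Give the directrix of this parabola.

Only y is squared. Complete the square in y: (y + 12)² = -18(x + 2).
Vertex (-2, -12); 4p = -18 so p = -9/2. Opens left.
Directrix is the vertical line x = h − p = -2 − (-9/2) = 5/2.

x = 5/2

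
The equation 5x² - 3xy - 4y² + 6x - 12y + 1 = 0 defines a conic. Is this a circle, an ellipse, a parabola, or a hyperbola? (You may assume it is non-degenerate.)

hyperbola

A = 5, B = -3, C = -4.
Discriminant B² − 4AC = (-3)² − 4·5·(-4) = 89.
B² − 4AC > 0 ⇒ hyperbola.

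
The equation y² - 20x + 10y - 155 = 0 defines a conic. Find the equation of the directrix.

x = -14

Only y is squared. Complete the square in y: (y + 5)² = 20(x + 9).
Vertex (-9, -5); 4p = 20 so p = 5. Opens right.
Directrix is the vertical line x = h − p = -9 − (5) = -14.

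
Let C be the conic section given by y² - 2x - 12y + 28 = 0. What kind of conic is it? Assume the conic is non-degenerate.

No xy term. Coefficients of x² and y² are A = 0, C = 1.
Exactly one squared variable ⇒ parabola.

parabola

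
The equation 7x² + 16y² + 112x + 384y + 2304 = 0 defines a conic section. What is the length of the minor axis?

4√7

7(x² + 16x) + 16(y² + 24y) = -2304
7(x + 8)² + 16(y + 12)² = -2304 + 448 + 2304 = 448
Divide through by 448 to get (x + 8)²/64 + (y + 12)²/28 = 1.
Ellipse, center (-8, -12), major axis horizontal; a² = 64, b² = 28.
b² = 28 so b = 2√7; the minor axis has length 2b = 4√7.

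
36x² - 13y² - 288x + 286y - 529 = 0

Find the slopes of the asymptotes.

6√13/13 and -6√13/13

Rearranging, 36(x² - 8x) -13(y² - 22y) = 529.
36(x - 4)² -13(y - 11)² = 529 + 576 - 1573 = -468
Divide by -468: (y - 11)²/36 - (x - 4)²/13 = 1
Hyperbola, center (4, 11), transverse axis vertical; a² = 36, b² = 13.
For a vertical hyperbola the asymptotes have slope ±a/b.
Here that is ±6/√13 = ±6√13/13.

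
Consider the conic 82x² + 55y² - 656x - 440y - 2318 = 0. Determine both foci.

(4, 4 - 3√3) and (4, 4 + 3√3)

Group: 82(x² - 8x) + 55(y² - 8y) = 2318
Complete the square: 82(x - 4)² + 55(y - 4)² = 2318 + 1312 + 880 = 4510
Dividing both sides by 4510: (x - 4)²/55 + (y - 4)²/82 = 1
Ellipse, center (4, 4), major axis vertical; a² = 82, b² = 55.
c² = a² - b² = 82 - 55 = 27, so c = 3√3.
Foci lie on the vertical axis through the center: (h, k ± c).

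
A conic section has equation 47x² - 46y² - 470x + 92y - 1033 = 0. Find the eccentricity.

e = √4278/46

Rearranging, 47(x² - 10x) -46(y² - 2y) = 1033.
Complete the square in x and y: 47(x - 5)² -46(y - 1)² = 1033 + 1175 - 46 = 2162
Divide through by 2162 to get (x - 5)²/46 - (y - 1)²/47 = 1.
Hyperbola, center (5, 1), transverse axis horizontal; a² = 46, b² = 47.
c² = a² + b² = 93, so c = √93.
e = c/a = √93/√46 = √4278/46.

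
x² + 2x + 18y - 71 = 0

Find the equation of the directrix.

Only x is squared. Complete the square in x: (x + 1)² = -18(y - 4).
Vertex (-1, 4); 4p = -18 so p = -9/2. Opens down.
Directrix is the horizontal line y = k − p = 4 − (-9/2) = 17/2.

y = 17/2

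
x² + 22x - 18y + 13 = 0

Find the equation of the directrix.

Only x is squared. Complete the square in x: (x + 11)² = 18(y + 6).
Vertex (-11, -6); 4p = 18 so p = 9/2. Opens up.
Directrix is the horizontal line y = k − p = -6 − (9/2) = -21/2.

y = -21/2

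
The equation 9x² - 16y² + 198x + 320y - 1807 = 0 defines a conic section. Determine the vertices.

Rearranging, 9(x² + 22x) -16(y² - 20y) = 1807.
Completing the square gives 9(x + 11)² -16(y - 10)² = 1807 + 1089 - 1600 = 1296.
Dividing both sides by 1296: (x + 11)²/144 - (y - 10)²/81 = 1
Hyperbola, center (-11, 10), transverse axis horizontal; a² = 144, b² = 81.
a = 12. Vertices at (h ± a, k).

(-23, 10) and (1, 10)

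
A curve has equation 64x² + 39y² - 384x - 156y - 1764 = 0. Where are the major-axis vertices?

Rearranging, 64(x² - 6x) + 39(y² - 4y) = 1764.
Complete the square in x and y: 64(x - 3)² + 39(y - 2)² = 1764 + 576 + 156 = 2496
Dividing both sides by 2496: (x - 3)²/39 + (y - 2)²/64 = 1
Ellipse, center (3, 2), major axis vertical; a² = 64, b² = 39.
a = 8. Vertices at (h, k ± a).

(3, -6) and (3, 10)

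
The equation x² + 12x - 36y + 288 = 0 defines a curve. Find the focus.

Only x is squared. Complete the square in x: (x + 6)² = 36(y - 7).
Vertex (-6, 7); 4p = 36 so p = 9. Opens up.
Focus is p units from the vertex along the axis: (h, k + p).

(-6, 16)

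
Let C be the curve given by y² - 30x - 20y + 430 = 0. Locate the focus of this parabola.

(37/2, 10)

Only y is squared. Complete the square in y: (y - 10)² = 30(x - 11).
Vertex (11, 10); 4p = 30 so p = 15/2. Opens right.
Focus is p units from the vertex along the axis: (h + p, k).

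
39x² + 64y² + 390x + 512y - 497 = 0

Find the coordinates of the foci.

(-10, -4) and (0, -4)

Collect terms: 39(x² + 10x) + 64(y² + 8y) = 497
Complete the square in x and y: 39(x + 5)² + 64(y + 4)² = 497 + 975 + 1024 = 2496
Divide through by 2496 to get (x + 5)²/64 + (y + 4)²/39 = 1.
Ellipse, center (-5, -4), major axis horizontal; a² = 64, b² = 39.
c² = a² - b² = 64 - 39 = 25, so c = 5.
Foci lie on the horizontal axis through the center: (h ± c, k).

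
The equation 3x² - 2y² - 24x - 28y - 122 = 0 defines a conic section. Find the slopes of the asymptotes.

Group the x- and y-terms: 3(x² - 8x) -2(y² + 14y) = 122
Complete the square in x and y: 3(x - 4)² -2(y + 7)² = 122 + 48 - 98 = 72
Divide by 72: (x - 4)²/24 - (y + 7)²/36 = 1
Hyperbola, center (4, -7), transverse axis horizontal; a² = 24, b² = 36.
For a horizontal hyperbola the asymptotes have slope ±b/a.
Here that is ±6/2√6 = ±√6/2.

√6/2 and -√6/2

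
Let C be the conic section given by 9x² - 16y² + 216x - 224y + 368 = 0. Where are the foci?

Rearranging, 9(x² + 24x) -16(y² + 14y) = -368.
Complete the square in x and y: 9(x + 12)² -16(y + 7)² = -368 + 1296 - 784 = 144
Divide by 144: (x + 12)²/16 - (y + 7)²/9 = 1
Hyperbola, center (-12, -7), transverse axis horizontal; a² = 16, b² = 9.
c² = a² + b² = 16 + 9 = 25, so c = 5.
Foci lie on the horizontal axis through the center: (h ± c, k).

(-17, -7) and (-7, -7)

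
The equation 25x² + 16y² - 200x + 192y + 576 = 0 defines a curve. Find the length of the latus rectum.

32/5

25(x² - 8x) + 16(y² + 12y) = -576
Completing the square gives 25(x - 4)² + 16(y + 6)² = -576 + 400 + 576 = 400.
Divide through by 400 to get (x - 4)²/16 + (y + 6)²/25 = 1.
Ellipse, center (4, -6), major axis vertical; a² = 25, b² = 16.
Latus rectum length = 2b²/a = 2·16/5 = 32/5.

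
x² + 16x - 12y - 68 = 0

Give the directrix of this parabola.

y = -14

Only x is squared. Complete the square in x: (x + 8)² = 12(y + 11).
Vertex (-8, -11); 4p = 12 so p = 3. Opens up.
Directrix is the horizontal line y = k − p = -11 − (3) = -14.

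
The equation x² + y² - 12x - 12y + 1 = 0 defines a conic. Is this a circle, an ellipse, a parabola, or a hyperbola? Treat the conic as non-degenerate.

No xy term. Coefficients of x² and y² are A = 1, C = 1.
A = C (same sign) ⇒ circle.

circle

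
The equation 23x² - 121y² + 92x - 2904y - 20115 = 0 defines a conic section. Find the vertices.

23(x² + 4x) -121(y² + 24y) = 20115
23(x + 2)² -121(y + 12)² = 20115 + 92 - 17424 = 2783
Divide by 2783: (x + 2)²/121 - (y + 12)²/23 = 1
Hyperbola, center (-2, -12), transverse axis horizontal; a² = 121, b² = 23.
a = 11. Vertices at (h ± a, k).

(-13, -12) and (9, -12)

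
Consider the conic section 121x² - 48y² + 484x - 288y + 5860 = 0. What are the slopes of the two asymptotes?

11√3/12 and -11√3/12

Collect terms: 121(x² + 4x) -48(y² + 6y) = -5860
Completing the square gives 121(x + 2)² -48(y + 3)² = -5860 + 484 - 432 = -5808.
Dividing both sides by -5808: (y + 3)²/121 - (x + 2)²/48 = 1
Hyperbola, center (-2, -3), transverse axis vertical; a² = 121, b² = 48.
For a vertical hyperbola the asymptotes have slope ±a/b.
Here that is ±11/4√3 = ±11√3/12.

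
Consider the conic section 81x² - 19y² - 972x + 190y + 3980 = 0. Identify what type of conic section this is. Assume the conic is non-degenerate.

hyperbola

No xy term. Coefficients of x² and y² are A = 81, C = -19.
A and C have opposite signs ⇒ hyperbola.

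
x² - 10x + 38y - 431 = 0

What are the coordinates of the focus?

(5, 5/2)

Only x is squared. Complete the square in x: (x - 5)² = -38(y - 12).
Vertex (5, 12); 4p = -38 so p = -19/2. Opens down.
Focus is p units from the vertex along the axis: (h, k + p).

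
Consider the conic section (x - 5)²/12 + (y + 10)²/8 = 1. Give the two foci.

(3, -10) and (7, -10)

Center (5, -10). The larger denominator 12 sits under the x-term, so the major axis is horizontal; a² = 12, b² = 8.
c² = a² - b² = 12 - 8 = 4, so c = 2.
Foci lie on the horizontal axis through the center: (h ± c, k).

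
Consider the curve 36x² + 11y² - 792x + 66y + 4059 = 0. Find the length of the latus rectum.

11/3

Group: 36(x² - 22x) + 11(y² + 6y) = -4059
Complete the square: 36(x - 11)² + 11(y + 3)² = -4059 + 4356 + 99 = 396
Divide by 396: (x - 11)²/11 + (y + 3)²/36 = 1
Ellipse, center (11, -3), major axis vertical; a² = 36, b² = 11.
Latus rectum length = 2b²/a = 2·11/6 = 11/3.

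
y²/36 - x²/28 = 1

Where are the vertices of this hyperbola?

(0, -6) and (0, 6)

Center (0, 0). The positive term is the y-term, so the transverse axis is vertical; a² = 36, b² = 28.
a = 6. Vertices at (h, k ± a).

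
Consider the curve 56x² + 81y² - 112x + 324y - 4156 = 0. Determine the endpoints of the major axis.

(-8, -2) and (10, -2)

Group the x- and y-terms: 56(x² - 2x) + 81(y² + 4y) = 4156
Completing the square gives 56(x - 1)² + 81(y + 2)² = 4156 + 56 + 324 = 4536.
Divide by 4536: (x - 1)²/81 + (y + 2)²/56 = 1
Ellipse, center (1, -2), major axis horizontal; a² = 81, b² = 56.
a = 9. Vertices at (h ± a, k).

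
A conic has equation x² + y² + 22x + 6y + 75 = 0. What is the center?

(-11, -3)

(x² + 22x) + (y² + 6y) = -75
Complete the square: (x + 11)² + (y + 3)² = -75 + 121 + 9 = 55
So (x + 11)² + (y + 3)² = 55.
Circle centered at (-11, -3) with r² = 55.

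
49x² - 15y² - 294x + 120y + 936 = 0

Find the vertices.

(3, -3) and (3, 11)

Group: 49(x² - 6x) -15(y² - 8y) = -936
49(x - 3)² -15(y - 4)² = -936 + 441 - 240 = -735
Dividing both sides by -735: (y - 4)²/49 - (x - 3)²/15 = 1
Hyperbola, center (3, 4), transverse axis vertical; a² = 49, b² = 15.
a = 7. Vertices at (h, k ± a).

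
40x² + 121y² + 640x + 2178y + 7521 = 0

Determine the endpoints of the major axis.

Group: 40(x² + 16x) + 121(y² + 18y) = -7521
Complete the square: 40(x + 8)² + 121(y + 9)² = -7521 + 2560 + 9801 = 4840
Divide by 4840: (x + 8)²/121 + (y + 9)²/40 = 1
Ellipse, center (-8, -9), major axis horizontal; a² = 121, b² = 40.
a = 11. Vertices at (h ± a, k).

(-19, -9) and (3, -9)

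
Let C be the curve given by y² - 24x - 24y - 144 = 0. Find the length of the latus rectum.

24

Only y is squared. Complete the square in y: (y - 12)² = 24(x + 12).
Vertex (-12, 12); 4p = 24 so p = 6. Opens right.
Latus rectum length = |4p| = 24.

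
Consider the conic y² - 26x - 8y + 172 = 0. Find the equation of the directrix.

Only y is squared. Complete the square in y: (y - 4)² = 26(x - 6).
Vertex (6, 4); 4p = 26 so p = 13/2. Opens right.
Directrix is the vertical line x = h − p = 6 − (13/2) = -1/2.

x = -1/2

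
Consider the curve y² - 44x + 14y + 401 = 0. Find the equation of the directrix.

Only y is squared. Complete the square in y: (y + 7)² = 44(x - 8).
Vertex (8, -7); 4p = 44 so p = 11. Opens right.
Directrix is the vertical line x = h − p = 8 − (11) = -3.

x = -3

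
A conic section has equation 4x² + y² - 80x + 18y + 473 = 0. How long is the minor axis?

Rearranging, 4(x² - 20x) + (y² + 18y) = -473.
Complete the square: 4(x - 10)² + (y + 9)² = -473 + 400 + 81 = 8
Divide by 8: (x - 10)²/2 + (y + 9)²/8 = 1
Ellipse, center (10, -9), major axis vertical; a² = 8, b² = 2.
b² = 2 so b = √2; the minor axis has length 2b = 2√2.

2√2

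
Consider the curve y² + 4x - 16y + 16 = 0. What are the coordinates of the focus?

Only y is squared. Complete the square in y: (y - 8)² = -4(x - 12).
Vertex (12, 8); 4p = -4 so p = -1. Opens left.
Focus is p units from the vertex along the axis: (h + p, k).

(11, 8)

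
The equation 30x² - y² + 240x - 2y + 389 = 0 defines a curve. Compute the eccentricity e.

Rearranging, 30(x² + 8x) -(y² + 2y) = -389.
30(x + 4)² -(y + 1)² = -389 + 480 - 1 = 90
Dividing both sides by 90: (x + 4)²/3 - (y + 1)²/90 = 1
Hyperbola, center (-4, -1), transverse axis horizontal; a² = 3, b² = 90.
c² = a² + b² = 93, so c = √93.
e = c/a = √93/√3 = √31.

e = √31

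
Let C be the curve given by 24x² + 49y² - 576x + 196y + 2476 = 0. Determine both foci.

Rearranging, 24(x² - 24x) + 49(y² + 4y) = -2476.
Completing the square gives 24(x - 12)² + 49(y + 2)² = -2476 + 3456 + 196 = 1176.
Dividing both sides by 1176: (x - 12)²/49 + (y + 2)²/24 = 1
Ellipse, center (12, -2), major axis horizontal; a² = 49, b² = 24.
c² = a² - b² = 49 - 24 = 25, so c = 5.
Foci lie on the horizontal axis through the center: (h ± c, k).

(7, -2) and (17, -2)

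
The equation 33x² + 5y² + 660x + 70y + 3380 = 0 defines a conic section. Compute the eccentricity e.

Collect terms: 33(x² + 20x) + 5(y² + 14y) = -3380
Complete the square: 33(x + 10)² + 5(y + 7)² = -3380 + 3300 + 245 = 165
Divide through by 165 to get (x + 10)²/5 + (y + 7)²/33 = 1.
Ellipse, center (-10, -7), major axis vertical; a² = 33, b² = 5.
c² = a² - b² = 28, so c = 2√7.
e = c/a = 2√7/√33 = 2√231/33.

e = 2√231/33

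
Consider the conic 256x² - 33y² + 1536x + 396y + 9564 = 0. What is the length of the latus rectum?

Rearranging, 256(x² + 6x) -33(y² - 12y) = -9564.
Completing the square gives 256(x + 3)² -33(y - 6)² = -9564 + 2304 - 1188 = -8448.
Dividing both sides by -8448: (y - 6)²/256 - (x + 3)²/33 = 1
Hyperbola, center (-3, 6), transverse axis vertical; a² = 256, b² = 33.
Latus rectum length = 2b²/a = 2·33/16 = 33/8.

33/8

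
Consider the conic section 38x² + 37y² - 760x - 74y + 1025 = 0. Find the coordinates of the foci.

Group: 38(x² - 20x) + 37(y² - 2y) = -1025
Completing the square gives 38(x - 10)² + 37(y - 1)² = -1025 + 3800 + 37 = 2812.
Divide through by 2812 to get (x - 10)²/74 + (y - 1)²/76 = 1.
Ellipse, center (10, 1), major axis vertical; a² = 76, b² = 74.
c² = a² - b² = 76 - 74 = 2, so c = √2.
Foci lie on the vertical axis through the center: (h, k ± c).

(10, 1 - √2) and (10, 1 + √2)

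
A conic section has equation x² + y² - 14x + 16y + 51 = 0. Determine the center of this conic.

Group: (x² - 14x) + (y² + 16y) = -51
(x - 7)² + (y + 8)² = -51 + 49 + 64 = 62
So (x - 7)² + (y + 8)² = 62.
Circle centered at (7, -8) with r² = 62.

(7, -8)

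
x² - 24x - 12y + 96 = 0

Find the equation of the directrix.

Only x is squared. Complete the square in x: (x - 12)² = 12(y + 4).
Vertex (12, -4); 4p = 12 so p = 3. Opens up.
Directrix is the horizontal line y = k − p = -4 − (3) = -7.

y = -7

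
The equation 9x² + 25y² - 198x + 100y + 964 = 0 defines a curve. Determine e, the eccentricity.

Collect terms: 9(x² - 22x) + 25(y² + 4y) = -964
9(x - 11)² + 25(y + 2)² = -964 + 1089 + 100 = 225
Divide by 225: (x - 11)²/25 + (y + 2)²/9 = 1
Ellipse, center (11, -2), major axis horizontal; a² = 25, b² = 9.
c² = a² - b² = 16, so c = 4.
e = c/a = 4/5.

e = 4/5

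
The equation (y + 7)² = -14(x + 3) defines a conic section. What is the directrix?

Vertex (-3, -7); 4p = -14 so p = -7/2. Opens left.
Directrix is the vertical line x = h − p = -3 − (-7/2) = 1/2.

x = 1/2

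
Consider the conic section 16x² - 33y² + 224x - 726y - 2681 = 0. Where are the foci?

(-7, -18) and (-7, -4)

Group: 16(x² + 14x) -33(y² + 22y) = 2681
Complete the square: 16(x + 7)² -33(y + 11)² = 2681 + 784 - 3993 = -528
Dividing both sides by -528: (y + 11)²/16 - (x + 7)²/33 = 1
Hyperbola, center (-7, -11), transverse axis vertical; a² = 16, b² = 33.
c² = a² + b² = 16 + 33 = 49, so c = 7.
Foci lie on the vertical axis through the center: (h, k ± c).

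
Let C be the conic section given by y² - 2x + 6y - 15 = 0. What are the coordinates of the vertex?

Only y is squared. Complete the square in y: (y + 3)² = 2(x + 12).
Vertex (-12, -3); 4p = 2 so p = 1/2. Opens right.

(-12, -3)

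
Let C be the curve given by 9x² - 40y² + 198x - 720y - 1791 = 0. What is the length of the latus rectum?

9(x² + 22x) -40(y² + 18y) = 1791
Complete the square in x and y: 9(x + 11)² -40(y + 9)² = 1791 + 1089 - 3240 = -360
Divide by -360: (y + 9)²/9 - (x + 11)²/40 = 1
Hyperbola, center (-11, -9), transverse axis vertical; a² = 9, b² = 40.
Latus rectum length = 2b²/a = 2·40/3 = 80/3.

80/3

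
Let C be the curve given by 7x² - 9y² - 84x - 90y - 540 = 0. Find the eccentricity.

e = 4/3

Rearranging, 7(x² - 12x) -9(y² + 10y) = 540.
7(x - 6)² -9(y + 5)² = 540 + 252 - 225 = 567
Dividing both sides by 567: (x - 6)²/81 - (y + 5)²/63 = 1
Hyperbola, center (6, -5), transverse axis horizontal; a² = 81, b² = 63.
c² = a² + b² = 144, so c = 12.
e = c/a = 12/9 = 4/3.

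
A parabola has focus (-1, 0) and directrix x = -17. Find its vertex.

The vertex is the midpoint between the focus and the directrix along the axis of symmetry.
Axis is horizontal (directrix is vertical). Vertex x-coordinate = (-1 + (-17))/2 = -9; y-coordinate = 0.

(-9, 0)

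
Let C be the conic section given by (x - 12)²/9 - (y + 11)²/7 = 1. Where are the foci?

(8, -11) and (16, -11)

Center (12, -11). The positive term is the x-term, so the transverse axis is horizontal; a² = 9, b² = 7.
c² = a² + b² = 9 + 7 = 16, so c = 4.
Foci lie on the horizontal axis through the center: (h ± c, k).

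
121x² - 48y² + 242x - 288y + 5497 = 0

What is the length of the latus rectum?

Group the x- and y-terms: 121(x² + 2x) -48(y² + 6y) = -5497
Complete the square: 121(x + 1)² -48(y + 3)² = -5497 + 121 - 432 = -5808
Divide by -5808: (y + 3)²/121 - (x + 1)²/48 = 1
Hyperbola, center (-1, -3), transverse axis vertical; a² = 121, b² = 48.
Latus rectum length = 2b²/a = 2·48/11 = 96/11.

96/11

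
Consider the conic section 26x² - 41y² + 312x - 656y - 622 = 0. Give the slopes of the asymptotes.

Group: 26(x² + 12x) -41(y² + 16y) = 622
Complete the square: 26(x + 6)² -41(y + 8)² = 622 + 936 - 2624 = -1066
Divide through by -1066 to get (y + 8)²/26 - (x + 6)²/41 = 1.
Hyperbola, center (-6, -8), transverse axis vertical; a² = 26, b² = 41.
For a vertical hyperbola the asymptotes have slope ±a/b.
Here that is ±√26/√41 = ±√1066/41.

√1066/41 and -√1066/41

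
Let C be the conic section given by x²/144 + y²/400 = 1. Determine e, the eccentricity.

Center (0, 0). The larger denominator 400 sits under the y-term, so the major axis is vertical; a² = 400, b² = 144.
c² = a² - b² = 256, so c = 16.
e = c/a = 16/20 = 4/5.

e = 4/5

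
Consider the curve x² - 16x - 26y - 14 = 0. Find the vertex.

Only x is squared. Complete the square in x: (x - 8)² = 26(y + 3).
Vertex (8, -3); 4p = 26 so p = 13/2. Opens up.

(8, -3)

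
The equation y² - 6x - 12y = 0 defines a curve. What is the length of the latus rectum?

Only y is squared. Complete the square in y: (y - 6)² = 6(x + 6).
Vertex (-6, 6); 4p = 6 so p = 3/2. Opens right.
Latus rectum length = |4p| = 6.

6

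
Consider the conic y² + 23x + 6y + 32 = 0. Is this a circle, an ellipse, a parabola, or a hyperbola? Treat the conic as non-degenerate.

No xy term. Coefficients of x² and y² are A = 0, C = 1.
Exactly one squared variable ⇒ parabola.

parabola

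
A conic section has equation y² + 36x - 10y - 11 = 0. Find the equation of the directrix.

x = 10

Only y is squared. Complete the square in y: (y - 5)² = -36(x - 1).
Vertex (1, 5); 4p = -36 so p = -9. Opens left.
Directrix is the vertical line x = h − p = 1 − (-9) = 10.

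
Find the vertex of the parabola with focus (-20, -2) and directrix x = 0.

(-10, -2)

The vertex is the midpoint between the focus and the directrix along the axis of symmetry.
Axis is horizontal (directrix is vertical). Vertex x-coordinate = (-20 + 0)/2 = -10; y-coordinate = -2.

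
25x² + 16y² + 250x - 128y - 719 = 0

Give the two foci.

Rearranging, 25(x² + 10x) + 16(y² - 8y) = 719.
Completing the square gives 25(x + 5)² + 16(y - 4)² = 719 + 625 + 256 = 1600.
Dividing both sides by 1600: (x + 5)²/64 + (y - 4)²/100 = 1
Ellipse, center (-5, 4), major axis vertical; a² = 100, b² = 64.
c² = a² - b² = 100 - 64 = 36, so c = 6.
Foci lie on the vertical axis through the center: (h, k ± c).

(-5, -2) and (-5, 10)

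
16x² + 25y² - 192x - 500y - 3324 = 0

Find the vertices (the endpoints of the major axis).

16(x² - 12x) + 25(y² - 20y) = 3324
Complete the square in x and y: 16(x - 6)² + 25(y - 10)² = 3324 + 576 + 2500 = 6400
Dividing both sides by 6400: (x - 6)²/400 + (y - 10)²/256 = 1
Ellipse, center (6, 10), major axis horizontal; a² = 400, b² = 256.
a = 20. Vertices at (h ± a, k).

(-14, 10) and (26, 10)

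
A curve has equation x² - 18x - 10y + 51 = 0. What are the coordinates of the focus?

(9, -1/2)

Only x is squared. Complete the square in x: (x - 9)² = 10(y + 3).
Vertex (9, -3); 4p = 10 so p = 5/2. Opens up.
Focus is p units from the vertex along the axis: (h, k + p).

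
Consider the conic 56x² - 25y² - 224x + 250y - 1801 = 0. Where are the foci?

Collect terms: 56(x² - 4x) -25(y² - 10y) = 1801
Completing the square gives 56(x - 2)² -25(y - 5)² = 1801 + 224 - 625 = 1400.
Divide through by 1400 to get (x - 2)²/25 - (y - 5)²/56 = 1.
Hyperbola, center (2, 5), transverse axis horizontal; a² = 25, b² = 56.
c² = a² + b² = 25 + 56 = 81, so c = 9.
Foci lie on the horizontal axis through the center: (h ± c, k).

(-7, 5) and (11, 5)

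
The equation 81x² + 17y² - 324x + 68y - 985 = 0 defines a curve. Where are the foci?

(2, -10) and (2, 6)

Rearranging, 81(x² - 4x) + 17(y² + 4y) = 985.
Complete the square: 81(x - 2)² + 17(y + 2)² = 985 + 324 + 68 = 1377
Dividing both sides by 1377: (x - 2)²/17 + (y + 2)²/81 = 1
Ellipse, center (2, -2), major axis vertical; a² = 81, b² = 17.
c² = a² - b² = 81 - 17 = 64, so c = 8.
Foci lie on the vertical axis through the center: (h, k ± c).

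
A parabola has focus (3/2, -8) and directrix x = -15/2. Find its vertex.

The vertex is the midpoint between the focus and the directrix along the axis of symmetry.
Axis is horizontal (directrix is vertical). Vertex x-coordinate = (3/2 + (-15/2))/2 = -3; y-coordinate = -8.

(-3, -8)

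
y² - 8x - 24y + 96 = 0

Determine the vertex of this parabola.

(-6, 12)

Only y is squared. Complete the square in y: (y - 12)² = 8(x + 6).
Vertex (-6, 12); 4p = 8 so p = 2. Opens right.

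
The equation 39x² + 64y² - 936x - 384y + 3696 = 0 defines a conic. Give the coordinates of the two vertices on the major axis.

39(x² - 24x) + 64(y² - 6y) = -3696
39(x - 12)² + 64(y - 3)² = -3696 + 5616 + 576 = 2496
Dividing both sides by 2496: (x - 12)²/64 + (y - 3)²/39 = 1
Ellipse, center (12, 3), major axis horizontal; a² = 64, b² = 39.
a = 8. Vertices at (h ± a, k).

(4, 3) and (20, 3)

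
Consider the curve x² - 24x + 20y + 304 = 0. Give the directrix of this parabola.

y = -3

Only x is squared. Complete the square in x: (x - 12)² = -20(y + 8).
Vertex (12, -8); 4p = -20 so p = -5. Opens down.
Directrix is the horizontal line y = k − p = -8 − (-5) = -3.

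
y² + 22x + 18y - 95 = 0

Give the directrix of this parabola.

Only y is squared. Complete the square in y: (y + 9)² = -22(x - 8).
Vertex (8, -9); 4p = -22 so p = -11/2. Opens left.
Directrix is the vertical line x = h − p = 8 − (-11/2) = 27/2.

x = 27/2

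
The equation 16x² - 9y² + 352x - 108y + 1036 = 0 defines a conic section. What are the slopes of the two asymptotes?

4/3 and -4/3

Group the x- and y-terms: 16(x² + 22x) -9(y² + 12y) = -1036
Completing the square gives 16(x + 11)² -9(y + 6)² = -1036 + 1936 - 324 = 576.
Divide through by 576 to get (x + 11)²/36 - (y + 6)²/64 = 1.
Hyperbola, center (-11, -6), transverse axis horizontal; a² = 36, b² = 64.
For a horizontal hyperbola the asymptotes have slope ±b/a.
Here that is ±8/6 = ±4/3.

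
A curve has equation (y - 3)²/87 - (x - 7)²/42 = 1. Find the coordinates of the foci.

(7, 3 - √129) and (7, 3 + √129)

Center (7, 3). The positive term is the y-term, so the transverse axis is vertical; a² = 87, b² = 42.
c² = a² + b² = 87 + 42 = 129, so c = √129.
Foci lie on the vertical axis through the center: (h, k ± c).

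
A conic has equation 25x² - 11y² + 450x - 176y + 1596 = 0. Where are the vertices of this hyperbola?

Rearranging, 25(x² + 18x) -11(y² + 16y) = -1596.
Complete the square: 25(x + 9)² -11(y + 8)² = -1596 + 2025 - 704 = -275
Divide through by -275 to get (y + 8)²/25 - (x + 9)²/11 = 1.
Hyperbola, center (-9, -8), transverse axis vertical; a² = 25, b² = 11.
a = 5. Vertices at (h, k ± a).

(-9, -13) and (-9, -3)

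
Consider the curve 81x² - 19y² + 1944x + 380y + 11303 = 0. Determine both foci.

(-12, 0) and (-12, 20)

Collect terms: 81(x² + 24x) -19(y² - 20y) = -11303
Complete the square in x and y: 81(x + 12)² -19(y - 10)² = -11303 + 11664 - 1900 = -1539
Dividing both sides by -1539: (y - 10)²/81 - (x + 12)²/19 = 1
Hyperbola, center (-12, 10), transverse axis vertical; a² = 81, b² = 19.
c² = a² + b² = 81 + 19 = 100, so c = 10.
Foci lie on the vertical axis through the center: (h, k ± c).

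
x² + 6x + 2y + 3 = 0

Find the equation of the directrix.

Only x is squared. Complete the square in x: (x + 3)² = -2(y - 3).
Vertex (-3, 3); 4p = -2 so p = -1/2. Opens down.
Directrix is the horizontal line y = k − p = 3 − (-1/2) = 7/2.

y = 7/2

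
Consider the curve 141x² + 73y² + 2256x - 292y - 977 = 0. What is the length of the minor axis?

2√73

Group the x- and y-terms: 141(x² + 16x) + 73(y² - 4y) = 977
141(x + 8)² + 73(y - 2)² = 977 + 9024 + 292 = 10293
Divide through by 10293 to get (x + 8)²/73 + (y - 2)²/141 = 1.
Ellipse, center (-8, 2), major axis vertical; a² = 141, b² = 73.
b² = 73 so b = √73; the minor axis has length 2b = 2√73.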